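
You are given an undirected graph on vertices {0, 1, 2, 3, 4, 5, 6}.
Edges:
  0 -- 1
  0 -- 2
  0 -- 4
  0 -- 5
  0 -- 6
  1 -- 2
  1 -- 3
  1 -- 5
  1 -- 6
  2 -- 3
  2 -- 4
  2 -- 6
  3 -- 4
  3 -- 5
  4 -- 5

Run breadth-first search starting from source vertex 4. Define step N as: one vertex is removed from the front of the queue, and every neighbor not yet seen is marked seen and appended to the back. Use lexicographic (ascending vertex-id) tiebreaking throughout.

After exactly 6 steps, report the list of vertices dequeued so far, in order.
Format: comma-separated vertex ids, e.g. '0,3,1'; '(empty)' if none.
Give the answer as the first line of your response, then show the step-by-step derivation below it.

4,0,2,3,5,1

step 1: dequeue 4; queue=[0,2,3,5]; order=4
step 2: dequeue 0; queue=[2,3,5,1,6]; order=4,0
step 3: dequeue 2; queue=[3,5,1,6]; order=4,0,2
step 4: dequeue 3; queue=[5,1,6]; order=4,0,2,3
step 5: dequeue 5; queue=[1,6]; order=4,0,2,3,5
step 6: dequeue 1; queue=[6]; order=4,0,2,3,5,1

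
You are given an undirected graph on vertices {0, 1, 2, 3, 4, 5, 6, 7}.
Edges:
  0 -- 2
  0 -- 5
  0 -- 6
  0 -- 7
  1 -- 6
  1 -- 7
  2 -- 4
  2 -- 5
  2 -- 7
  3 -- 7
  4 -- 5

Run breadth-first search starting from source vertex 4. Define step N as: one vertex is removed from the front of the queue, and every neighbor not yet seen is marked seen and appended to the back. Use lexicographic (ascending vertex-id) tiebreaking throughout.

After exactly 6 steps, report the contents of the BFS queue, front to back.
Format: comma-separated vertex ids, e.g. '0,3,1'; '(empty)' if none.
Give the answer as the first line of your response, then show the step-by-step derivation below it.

1,3

step 1: dequeue 4; queue=[2,5]; order=4
step 2: dequeue 2; queue=[5,0,7]; order=4,2
step 3: dequeue 5; queue=[0,7]; order=4,2,5
step 4: dequeue 0; queue=[7,6]; order=4,2,5,0
step 5: dequeue 7; queue=[6,1,3]; order=4,2,5,0,7
step 6: dequeue 6; queue=[1,3]; order=4,2,5,0,7,6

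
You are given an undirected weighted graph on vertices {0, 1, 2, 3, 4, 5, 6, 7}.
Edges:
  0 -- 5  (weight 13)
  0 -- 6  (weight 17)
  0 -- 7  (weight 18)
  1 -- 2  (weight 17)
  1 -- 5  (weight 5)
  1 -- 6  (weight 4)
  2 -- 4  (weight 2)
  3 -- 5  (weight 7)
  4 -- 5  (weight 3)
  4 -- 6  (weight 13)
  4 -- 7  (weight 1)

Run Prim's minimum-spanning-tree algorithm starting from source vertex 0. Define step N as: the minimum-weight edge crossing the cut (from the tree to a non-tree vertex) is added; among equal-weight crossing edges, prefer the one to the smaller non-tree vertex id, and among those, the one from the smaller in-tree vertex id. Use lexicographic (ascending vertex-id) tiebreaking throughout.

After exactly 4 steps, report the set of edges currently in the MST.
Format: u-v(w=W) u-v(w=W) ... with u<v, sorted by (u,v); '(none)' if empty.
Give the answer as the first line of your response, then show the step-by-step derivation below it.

0-5(w=13) 2-4(w=2) 4-5(w=3) 4-7(w=1)

step 1: add edge 0-5 (w=13); MST = {0-5(w=13)}
step 2: add edge 4-5 (w=3); MST = {0-5(w=13) 4-5(w=3)}
step 3: add edge 4-7 (w=1); MST = {0-5(w=13) 4-5(w=3) 4-7(w=1)}
step 4: add edge 2-4 (w=2); MST = {0-5(w=13) 2-4(w=2) 4-5(w=3) 4-7(w=1)}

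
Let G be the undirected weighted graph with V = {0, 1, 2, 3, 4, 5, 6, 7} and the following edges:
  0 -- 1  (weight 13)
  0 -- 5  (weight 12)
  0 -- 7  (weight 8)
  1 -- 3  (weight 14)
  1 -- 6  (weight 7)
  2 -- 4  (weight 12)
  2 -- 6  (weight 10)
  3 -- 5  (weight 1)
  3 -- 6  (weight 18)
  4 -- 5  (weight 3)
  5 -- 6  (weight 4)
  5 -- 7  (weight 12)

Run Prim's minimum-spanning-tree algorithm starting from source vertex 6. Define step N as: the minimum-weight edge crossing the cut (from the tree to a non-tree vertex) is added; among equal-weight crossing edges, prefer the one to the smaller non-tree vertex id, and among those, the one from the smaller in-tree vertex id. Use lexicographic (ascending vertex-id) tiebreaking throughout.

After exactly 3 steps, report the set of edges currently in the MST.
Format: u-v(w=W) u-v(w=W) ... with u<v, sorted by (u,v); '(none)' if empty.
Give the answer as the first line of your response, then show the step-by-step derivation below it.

3-5(w=1) 4-5(w=3) 5-6(w=4)

step 1: add edge 5-6 (w=4); MST = {5-6(w=4)}
step 2: add edge 3-5 (w=1); MST = {3-5(w=1) 5-6(w=4)}
step 3: add edge 4-5 (w=3); MST = {3-5(w=1) 4-5(w=3) 5-6(w=4)}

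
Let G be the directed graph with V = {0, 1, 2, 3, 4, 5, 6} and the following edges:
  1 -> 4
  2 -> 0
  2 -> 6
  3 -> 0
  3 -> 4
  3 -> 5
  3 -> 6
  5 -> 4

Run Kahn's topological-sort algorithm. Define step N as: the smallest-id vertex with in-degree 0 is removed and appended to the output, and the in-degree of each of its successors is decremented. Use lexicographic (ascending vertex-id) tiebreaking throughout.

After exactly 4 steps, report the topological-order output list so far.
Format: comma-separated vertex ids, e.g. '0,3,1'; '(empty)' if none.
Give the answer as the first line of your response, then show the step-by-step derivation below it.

1,2,3,0

step 1: output 1; order=[1]; indeg=(2,0,0,0,2,1,2)
step 2: output 2; order=[1,2]; indeg=(1,0,0,0,2,1,1)
step 3: output 3; order=[1,2,3]; indeg=(0,0,0,0,1,0,0)
step 4: output 0; order=[1,2,3,0]; indeg=(0,0,0,0,1,0,0)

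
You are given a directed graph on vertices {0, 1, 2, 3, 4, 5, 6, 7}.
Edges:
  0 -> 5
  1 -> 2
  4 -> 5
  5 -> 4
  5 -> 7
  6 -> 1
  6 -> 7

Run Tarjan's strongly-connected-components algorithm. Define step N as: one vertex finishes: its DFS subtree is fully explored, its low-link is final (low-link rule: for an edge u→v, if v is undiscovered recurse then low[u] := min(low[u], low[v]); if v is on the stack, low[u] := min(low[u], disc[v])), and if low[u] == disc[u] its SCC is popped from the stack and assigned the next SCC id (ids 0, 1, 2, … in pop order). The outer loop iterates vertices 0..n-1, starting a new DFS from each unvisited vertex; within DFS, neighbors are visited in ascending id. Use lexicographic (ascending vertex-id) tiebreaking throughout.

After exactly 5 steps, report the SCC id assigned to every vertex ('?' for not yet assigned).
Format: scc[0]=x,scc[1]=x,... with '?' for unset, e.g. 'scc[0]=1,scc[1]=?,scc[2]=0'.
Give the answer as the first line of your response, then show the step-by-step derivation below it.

scc[0]=2,scc[1]=?,scc[2]=3,scc[3]=?,scc[4]=1,scc[5]=1,scc[6]=?,scc[7]=0

step 1: low=(low[0]=0,low[1]=?,low[2]=?,low[3]=?,low[4]=1,low[5]=1,low[6]=?,low[7]=?); scc=(scc[0]=?,scc[1]=?,scc[2]=?,scc[3]=?,scc[4]=?,scc[5]=?,scc[6]=?,scc[7]=?)
step 2: low=(low[0]=0,low[1]=?,low[2]=?,low[3]=?,low[4]=1,low[5]=1,low[6]=?,low[7]=3); scc=(scc[0]=?,scc[1]=?,scc[2]=?,scc[3]=?,scc[4]=?,scc[5]=?,scc[6]=?,scc[7]=0)
step 3: low=(low[0]=0,low[1]=?,low[2]=?,low[3]=?,low[4]=1,low[5]=1,low[6]=?,low[7]=3); scc=(scc[0]=?,scc[1]=?,scc[2]=?,scc[3]=?,scc[4]=1,scc[5]=1,scc[6]=?,scc[7]=0)
step 4: low=(low[0]=0,low[1]=?,low[2]=?,low[3]=?,low[4]=1,low[5]=1,low[6]=?,low[7]=3); scc=(scc[0]=2,scc[1]=?,scc[2]=?,scc[3]=?,scc[4]=1,scc[5]=1,scc[6]=?,scc[7]=0)
step 5: low=(low[0]=0,low[1]=4,low[2]=5,low[3]=?,low[4]=1,low[5]=1,low[6]=?,low[7]=3); scc=(scc[0]=2,scc[1]=?,scc[2]=3,scc[3]=?,scc[4]=1,scc[5]=1,scc[6]=?,scc[7]=0)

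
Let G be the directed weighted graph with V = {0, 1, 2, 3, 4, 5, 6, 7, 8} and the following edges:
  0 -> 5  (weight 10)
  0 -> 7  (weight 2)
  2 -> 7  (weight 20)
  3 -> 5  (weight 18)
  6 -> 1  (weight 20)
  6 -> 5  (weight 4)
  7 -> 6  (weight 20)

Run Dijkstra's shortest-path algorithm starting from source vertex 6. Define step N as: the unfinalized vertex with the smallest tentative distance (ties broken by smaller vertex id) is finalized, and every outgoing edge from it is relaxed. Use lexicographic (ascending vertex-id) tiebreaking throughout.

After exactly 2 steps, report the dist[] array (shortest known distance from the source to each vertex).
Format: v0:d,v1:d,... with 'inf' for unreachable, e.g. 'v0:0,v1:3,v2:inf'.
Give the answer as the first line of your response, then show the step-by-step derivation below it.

v0:inf,v1:20,v2:inf,v3:inf,v4:inf,v5:4,v6:0,v7:inf,v8:inf

step 1: dist = v0:inf,v1:20,v2:inf,v3:inf,v4:inf,v5:4,v6:0,v7:inf,v8:inf
step 2: dist = v0:inf,v1:20,v2:inf,v3:inf,v4:inf,v5:4,v6:0,v7:inf,v8:inf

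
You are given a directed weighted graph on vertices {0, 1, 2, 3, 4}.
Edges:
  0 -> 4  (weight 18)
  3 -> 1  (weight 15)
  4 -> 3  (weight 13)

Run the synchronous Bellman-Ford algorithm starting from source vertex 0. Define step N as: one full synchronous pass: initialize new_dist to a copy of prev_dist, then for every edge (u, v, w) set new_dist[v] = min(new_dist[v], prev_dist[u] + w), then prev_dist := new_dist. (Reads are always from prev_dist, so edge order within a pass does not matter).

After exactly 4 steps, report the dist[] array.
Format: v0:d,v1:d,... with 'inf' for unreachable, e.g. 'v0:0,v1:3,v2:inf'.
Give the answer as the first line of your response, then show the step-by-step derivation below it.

v0:0,v1:46,v2:inf,v3:31,v4:18

step 1: dist = v0:0,v1:inf,v2:inf,v3:inf,v4:18
step 2: dist = v0:0,v1:inf,v2:inf,v3:31,v4:18
step 3: dist = v0:0,v1:46,v2:inf,v3:31,v4:18
step 4: dist = v0:0,v1:46,v2:inf,v3:31,v4:18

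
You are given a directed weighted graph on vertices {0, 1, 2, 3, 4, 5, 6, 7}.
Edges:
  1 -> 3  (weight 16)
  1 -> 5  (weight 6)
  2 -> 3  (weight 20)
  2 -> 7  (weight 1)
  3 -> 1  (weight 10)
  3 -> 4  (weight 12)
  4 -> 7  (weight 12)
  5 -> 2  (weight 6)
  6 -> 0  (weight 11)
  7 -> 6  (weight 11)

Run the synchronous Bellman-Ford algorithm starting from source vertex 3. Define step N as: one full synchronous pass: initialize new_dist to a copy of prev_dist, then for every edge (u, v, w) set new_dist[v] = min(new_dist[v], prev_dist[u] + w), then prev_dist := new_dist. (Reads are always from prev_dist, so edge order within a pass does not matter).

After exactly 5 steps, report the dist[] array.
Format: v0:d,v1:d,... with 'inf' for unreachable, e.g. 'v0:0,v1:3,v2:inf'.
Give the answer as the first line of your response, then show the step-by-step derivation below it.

v0:46,v1:10,v2:22,v3:0,v4:12,v5:16,v6:34,v7:23

step 1: dist = v0:inf,v1:10,v2:inf,v3:0,v4:12,v5:inf,v6:inf,v7:inf
step 2: dist = v0:inf,v1:10,v2:inf,v3:0,v4:12,v5:16,v6:inf,v7:24
step 3: dist = v0:inf,v1:10,v2:22,v3:0,v4:12,v5:16,v6:35,v7:24
step 4: dist = v0:46,v1:10,v2:22,v3:0,v4:12,v5:16,v6:35,v7:23
step 5: dist = v0:46,v1:10,v2:22,v3:0,v4:12,v5:16,v6:34,v7:23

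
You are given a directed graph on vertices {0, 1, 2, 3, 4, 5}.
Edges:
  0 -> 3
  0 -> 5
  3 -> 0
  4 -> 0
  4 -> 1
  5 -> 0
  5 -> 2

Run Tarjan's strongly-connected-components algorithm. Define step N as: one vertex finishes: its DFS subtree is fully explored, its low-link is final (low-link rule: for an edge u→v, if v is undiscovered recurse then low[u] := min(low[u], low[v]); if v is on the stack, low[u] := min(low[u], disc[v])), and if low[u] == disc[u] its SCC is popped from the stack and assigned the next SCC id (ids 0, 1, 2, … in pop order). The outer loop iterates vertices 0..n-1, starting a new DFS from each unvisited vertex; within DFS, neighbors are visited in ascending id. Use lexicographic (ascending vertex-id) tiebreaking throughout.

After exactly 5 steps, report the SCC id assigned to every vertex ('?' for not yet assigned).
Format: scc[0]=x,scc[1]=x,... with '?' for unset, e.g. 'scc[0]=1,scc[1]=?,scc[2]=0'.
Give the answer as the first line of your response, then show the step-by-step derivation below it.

scc[0]=1,scc[1]=2,scc[2]=0,scc[3]=1,scc[4]=?,scc[5]=1

step 1: low=(low[0]=0,low[1]=?,low[2]=?,low[3]=0,low[4]=?,low[5]=?); scc=(scc[0]=?,scc[1]=?,scc[2]=?,scc[3]=?,scc[4]=?,scc[5]=?)
step 2: low=(low[0]=0,low[1]=?,low[2]=3,low[3]=0,low[4]=?,low[5]=0); scc=(scc[0]=?,scc[1]=?,scc[2]=0,scc[3]=?,scc[4]=?,scc[5]=?)
step 3: low=(low[0]=0,low[1]=?,low[2]=3,low[3]=0,low[4]=?,low[5]=0); scc=(scc[0]=?,scc[1]=?,scc[2]=0,scc[3]=?,scc[4]=?,scc[5]=?)
step 4: low=(low[0]=0,low[1]=?,low[2]=3,low[3]=0,low[4]=?,low[5]=0); scc=(scc[0]=1,scc[1]=?,scc[2]=0,scc[3]=1,scc[4]=?,scc[5]=1)
step 5: low=(low[0]=0,low[1]=4,low[2]=3,low[3]=0,low[4]=?,low[5]=0); scc=(scc[0]=1,scc[1]=2,scc[2]=0,scc[3]=1,scc[4]=?,scc[5]=1)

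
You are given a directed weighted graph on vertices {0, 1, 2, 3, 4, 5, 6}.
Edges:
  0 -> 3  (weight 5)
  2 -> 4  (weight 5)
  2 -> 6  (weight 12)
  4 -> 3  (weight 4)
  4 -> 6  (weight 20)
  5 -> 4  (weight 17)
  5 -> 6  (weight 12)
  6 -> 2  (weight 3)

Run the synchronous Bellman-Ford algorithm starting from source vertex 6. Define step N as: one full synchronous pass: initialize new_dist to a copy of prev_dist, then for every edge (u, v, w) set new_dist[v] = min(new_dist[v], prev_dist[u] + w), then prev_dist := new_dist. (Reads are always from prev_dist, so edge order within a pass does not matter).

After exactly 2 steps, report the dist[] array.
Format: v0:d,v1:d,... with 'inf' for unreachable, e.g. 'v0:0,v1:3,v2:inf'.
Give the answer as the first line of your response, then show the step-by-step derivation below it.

v0:inf,v1:inf,v2:3,v3:inf,v4:8,v5:inf,v6:0

step 1: dist = v0:inf,v1:inf,v2:3,v3:inf,v4:inf,v5:inf,v6:0
step 2: dist = v0:inf,v1:inf,v2:3,v3:inf,v4:8,v5:inf,v6:0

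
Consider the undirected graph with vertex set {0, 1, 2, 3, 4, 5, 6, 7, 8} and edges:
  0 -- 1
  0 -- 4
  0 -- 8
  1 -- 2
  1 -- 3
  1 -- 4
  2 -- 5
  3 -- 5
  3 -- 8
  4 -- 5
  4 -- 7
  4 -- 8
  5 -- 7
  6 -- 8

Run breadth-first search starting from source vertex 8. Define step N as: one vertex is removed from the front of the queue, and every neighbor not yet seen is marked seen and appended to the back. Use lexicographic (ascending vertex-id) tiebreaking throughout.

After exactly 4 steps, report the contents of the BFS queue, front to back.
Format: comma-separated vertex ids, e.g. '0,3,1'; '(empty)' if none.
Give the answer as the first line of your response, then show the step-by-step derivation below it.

6,1,5,7

step 1: dequeue 8; queue=[0,3,4,6]; order=8
step 2: dequeue 0; queue=[3,4,6,1]; order=8,0
step 3: dequeue 3; queue=[4,6,1,5]; order=8,0,3
step 4: dequeue 4; queue=[6,1,5,7]; order=8,0,3,4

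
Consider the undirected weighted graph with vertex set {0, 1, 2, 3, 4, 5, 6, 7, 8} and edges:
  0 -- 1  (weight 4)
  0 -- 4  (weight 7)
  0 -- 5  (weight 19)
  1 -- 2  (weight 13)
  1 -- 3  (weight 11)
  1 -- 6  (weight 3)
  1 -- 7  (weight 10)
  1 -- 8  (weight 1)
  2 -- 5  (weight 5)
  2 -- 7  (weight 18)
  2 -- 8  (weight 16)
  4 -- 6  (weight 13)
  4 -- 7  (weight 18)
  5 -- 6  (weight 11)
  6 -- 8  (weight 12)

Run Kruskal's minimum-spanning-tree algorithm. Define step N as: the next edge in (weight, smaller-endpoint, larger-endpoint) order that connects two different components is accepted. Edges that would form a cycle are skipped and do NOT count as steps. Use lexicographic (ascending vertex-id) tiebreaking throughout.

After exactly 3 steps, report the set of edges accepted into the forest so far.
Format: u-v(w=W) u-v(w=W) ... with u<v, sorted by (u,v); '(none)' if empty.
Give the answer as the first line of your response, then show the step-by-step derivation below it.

0-1(w=4) 1-6(w=3) 1-8(w=1)

step 1: add edge 1-8 (w=1); MST = {1-8(w=1)}
step 2: add edge 1-6 (w=3); MST = {1-6(w=3) 1-8(w=1)}
step 3: add edge 0-1 (w=4); MST = {0-1(w=4) 1-6(w=3) 1-8(w=1)}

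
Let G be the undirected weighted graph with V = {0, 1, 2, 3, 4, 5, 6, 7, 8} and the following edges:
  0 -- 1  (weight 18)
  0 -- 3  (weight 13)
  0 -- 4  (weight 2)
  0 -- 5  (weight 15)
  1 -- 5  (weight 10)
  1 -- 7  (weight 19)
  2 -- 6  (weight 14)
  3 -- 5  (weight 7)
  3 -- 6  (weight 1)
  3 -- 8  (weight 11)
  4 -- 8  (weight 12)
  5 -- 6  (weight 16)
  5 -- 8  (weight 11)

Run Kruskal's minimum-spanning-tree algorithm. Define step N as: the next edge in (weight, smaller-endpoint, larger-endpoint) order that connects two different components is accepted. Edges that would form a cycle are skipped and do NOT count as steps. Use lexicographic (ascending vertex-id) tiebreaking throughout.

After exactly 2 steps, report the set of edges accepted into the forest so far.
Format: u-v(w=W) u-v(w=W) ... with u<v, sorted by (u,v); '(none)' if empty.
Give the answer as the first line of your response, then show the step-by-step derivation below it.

0-4(w=2) 3-6(w=1)

step 1: add edge 3-6 (w=1); MST = {3-6(w=1)}
step 2: add edge 0-4 (w=2); MST = {0-4(w=2) 3-6(w=1)}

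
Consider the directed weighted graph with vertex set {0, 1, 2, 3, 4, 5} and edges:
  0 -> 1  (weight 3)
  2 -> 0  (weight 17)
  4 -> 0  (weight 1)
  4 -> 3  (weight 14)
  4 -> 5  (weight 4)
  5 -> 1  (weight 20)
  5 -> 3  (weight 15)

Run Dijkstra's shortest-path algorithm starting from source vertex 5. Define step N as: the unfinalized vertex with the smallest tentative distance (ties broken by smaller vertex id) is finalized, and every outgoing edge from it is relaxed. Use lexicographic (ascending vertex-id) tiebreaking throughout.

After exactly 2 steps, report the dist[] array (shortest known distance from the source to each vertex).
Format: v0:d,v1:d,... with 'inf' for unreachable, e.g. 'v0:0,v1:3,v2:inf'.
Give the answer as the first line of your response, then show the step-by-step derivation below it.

v0:inf,v1:20,v2:inf,v3:15,v4:inf,v5:0

step 1: dist = v0:inf,v1:20,v2:inf,v3:15,v4:inf,v5:0
step 2: dist = v0:inf,v1:20,v2:inf,v3:15,v4:inf,v5:0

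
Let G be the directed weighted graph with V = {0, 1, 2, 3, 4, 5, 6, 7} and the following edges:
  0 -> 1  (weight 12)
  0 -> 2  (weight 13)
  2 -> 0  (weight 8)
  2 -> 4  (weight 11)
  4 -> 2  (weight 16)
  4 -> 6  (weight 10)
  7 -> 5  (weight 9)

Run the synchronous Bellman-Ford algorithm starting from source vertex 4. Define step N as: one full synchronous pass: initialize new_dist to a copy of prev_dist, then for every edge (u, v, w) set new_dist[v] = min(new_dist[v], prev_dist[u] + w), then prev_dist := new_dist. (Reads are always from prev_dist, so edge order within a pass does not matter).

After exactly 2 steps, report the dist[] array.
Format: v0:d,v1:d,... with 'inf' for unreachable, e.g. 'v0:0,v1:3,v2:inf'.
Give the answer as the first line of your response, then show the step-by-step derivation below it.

v0:24,v1:inf,v2:16,v3:inf,v4:0,v5:inf,v6:10,v7:inf

step 1: dist = v0:inf,v1:inf,v2:16,v3:inf,v4:0,v5:inf,v6:10,v7:inf
step 2: dist = v0:24,v1:inf,v2:16,v3:inf,v4:0,v5:inf,v6:10,v7:inf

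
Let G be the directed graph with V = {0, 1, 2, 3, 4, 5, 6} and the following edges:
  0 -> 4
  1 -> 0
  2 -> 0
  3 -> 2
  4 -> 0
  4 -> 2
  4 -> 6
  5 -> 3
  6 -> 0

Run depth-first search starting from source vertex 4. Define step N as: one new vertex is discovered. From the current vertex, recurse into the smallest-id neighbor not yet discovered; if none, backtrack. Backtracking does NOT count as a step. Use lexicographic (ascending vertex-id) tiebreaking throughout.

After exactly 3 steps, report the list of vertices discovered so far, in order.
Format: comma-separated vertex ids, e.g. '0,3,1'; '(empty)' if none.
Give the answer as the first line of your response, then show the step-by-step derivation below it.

4,0,2

step 1: discover 4; path=4; order=4
step 2: discover 0; path=4>0; order=4,0
step 3: discover 2; path=4>2; order=4,0,2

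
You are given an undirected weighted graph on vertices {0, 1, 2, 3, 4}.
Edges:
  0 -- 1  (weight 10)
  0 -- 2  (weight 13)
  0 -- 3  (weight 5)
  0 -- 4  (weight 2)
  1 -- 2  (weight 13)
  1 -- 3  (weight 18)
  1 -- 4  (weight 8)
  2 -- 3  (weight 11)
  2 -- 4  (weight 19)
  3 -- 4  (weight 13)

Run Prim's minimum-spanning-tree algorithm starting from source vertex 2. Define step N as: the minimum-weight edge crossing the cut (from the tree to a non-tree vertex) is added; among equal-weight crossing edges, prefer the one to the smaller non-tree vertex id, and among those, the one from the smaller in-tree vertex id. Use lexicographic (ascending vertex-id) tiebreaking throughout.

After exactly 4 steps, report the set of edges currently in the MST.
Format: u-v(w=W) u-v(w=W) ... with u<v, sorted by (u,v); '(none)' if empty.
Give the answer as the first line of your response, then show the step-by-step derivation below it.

0-3(w=5) 0-4(w=2) 1-4(w=8) 2-3(w=11)

step 1: add edge 2-3 (w=11); MST = {2-3(w=11)}
step 2: add edge 0-3 (w=5); MST = {0-3(w=5) 2-3(w=11)}
step 3: add edge 0-4 (w=2); MST = {0-3(w=5) 0-4(w=2) 2-3(w=11)}
step 4: add edge 1-4 (w=8); MST = {0-3(w=5) 0-4(w=2) 1-4(w=8) 2-3(w=11)}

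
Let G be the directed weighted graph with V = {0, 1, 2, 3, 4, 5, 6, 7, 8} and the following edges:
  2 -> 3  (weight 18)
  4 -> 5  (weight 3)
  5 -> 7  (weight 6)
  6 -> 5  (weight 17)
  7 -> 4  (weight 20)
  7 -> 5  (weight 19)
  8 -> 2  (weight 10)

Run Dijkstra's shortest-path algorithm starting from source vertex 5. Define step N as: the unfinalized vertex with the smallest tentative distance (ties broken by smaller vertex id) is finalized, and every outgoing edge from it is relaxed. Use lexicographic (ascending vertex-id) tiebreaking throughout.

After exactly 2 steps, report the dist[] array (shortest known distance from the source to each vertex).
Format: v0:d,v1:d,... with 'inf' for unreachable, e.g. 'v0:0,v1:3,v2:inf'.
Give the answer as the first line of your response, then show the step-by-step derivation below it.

v0:inf,v1:inf,v2:inf,v3:inf,v4:26,v5:0,v6:inf,v7:6,v8:inf

step 1: dist = v0:inf,v1:inf,v2:inf,v3:inf,v4:inf,v5:0,v6:inf,v7:6,v8:inf
step 2: dist = v0:inf,v1:inf,v2:inf,v3:inf,v4:26,v5:0,v6:inf,v7:6,v8:inf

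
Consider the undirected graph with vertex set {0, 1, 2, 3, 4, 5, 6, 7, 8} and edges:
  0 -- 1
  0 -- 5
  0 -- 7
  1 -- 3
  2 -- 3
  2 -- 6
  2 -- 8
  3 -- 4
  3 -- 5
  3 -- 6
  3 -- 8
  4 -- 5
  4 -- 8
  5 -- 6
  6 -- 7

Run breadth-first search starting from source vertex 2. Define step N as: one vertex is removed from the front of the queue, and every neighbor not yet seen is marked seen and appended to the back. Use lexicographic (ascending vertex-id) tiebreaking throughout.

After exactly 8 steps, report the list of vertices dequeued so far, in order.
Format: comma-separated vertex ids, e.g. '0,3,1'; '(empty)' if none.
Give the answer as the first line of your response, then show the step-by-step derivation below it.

2,3,6,8,1,4,5,7

step 1: dequeue 2; queue=[3,6,8]; order=2
step 2: dequeue 3; queue=[6,8,1,4,5]; order=2,3
step 3: dequeue 6; queue=[8,1,4,5,7]; order=2,3,6
step 4: dequeue 8; queue=[1,4,5,7]; order=2,3,6,8
step 5: dequeue 1; queue=[4,5,7,0]; order=2,3,6,8,1
step 6: dequeue 4; queue=[5,7,0]; order=2,3,6,8,1,4
step 7: dequeue 5; queue=[7,0]; order=2,3,6,8,1,4,5
step 8: dequeue 7; queue=[0]; order=2,3,6,8,1,4,5,7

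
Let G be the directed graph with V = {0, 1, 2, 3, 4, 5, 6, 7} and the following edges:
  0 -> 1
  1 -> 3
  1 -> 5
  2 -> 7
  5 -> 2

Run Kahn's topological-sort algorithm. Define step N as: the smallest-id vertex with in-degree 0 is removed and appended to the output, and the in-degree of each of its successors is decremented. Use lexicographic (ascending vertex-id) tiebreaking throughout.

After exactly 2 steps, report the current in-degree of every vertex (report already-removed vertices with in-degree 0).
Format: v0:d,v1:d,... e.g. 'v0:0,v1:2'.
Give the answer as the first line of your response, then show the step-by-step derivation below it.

v0:0,v1:0,v2:1,v3:0,v4:0,v5:0,v6:0,v7:1

step 1: output 0; order=[0]; indeg=(0,0,1,1,0,1,0,1)
step 2: output 1; order=[0,1]; indeg=(0,0,1,0,0,0,0,1)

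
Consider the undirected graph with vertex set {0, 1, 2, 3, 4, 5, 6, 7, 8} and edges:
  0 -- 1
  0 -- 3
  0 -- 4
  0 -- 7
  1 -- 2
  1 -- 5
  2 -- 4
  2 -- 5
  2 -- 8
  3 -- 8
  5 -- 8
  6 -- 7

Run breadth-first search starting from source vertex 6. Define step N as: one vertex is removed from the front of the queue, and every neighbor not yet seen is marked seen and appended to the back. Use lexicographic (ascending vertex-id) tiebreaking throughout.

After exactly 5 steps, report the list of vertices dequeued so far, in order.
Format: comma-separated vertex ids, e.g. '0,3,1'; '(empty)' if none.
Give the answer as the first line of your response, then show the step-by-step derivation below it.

6,7,0,1,3

step 1: dequeue 6; queue=[7]; order=6
step 2: dequeue 7; queue=[0]; order=6,7
step 3: dequeue 0; queue=[1,3,4]; order=6,7,0
step 4: dequeue 1; queue=[3,4,2,5]; order=6,7,0,1
step 5: dequeue 3; queue=[4,2,5,8]; order=6,7,0,1,3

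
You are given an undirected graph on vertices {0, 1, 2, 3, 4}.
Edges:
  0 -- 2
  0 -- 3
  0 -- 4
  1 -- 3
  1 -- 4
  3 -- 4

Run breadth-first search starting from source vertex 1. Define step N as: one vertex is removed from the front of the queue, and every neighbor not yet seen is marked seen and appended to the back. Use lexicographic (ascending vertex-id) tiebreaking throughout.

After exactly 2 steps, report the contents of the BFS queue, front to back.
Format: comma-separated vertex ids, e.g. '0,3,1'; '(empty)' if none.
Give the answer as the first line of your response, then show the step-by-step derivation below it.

4,0

step 1: dequeue 1; queue=[3,4]; order=1
step 2: dequeue 3; queue=[4,0]; order=1,3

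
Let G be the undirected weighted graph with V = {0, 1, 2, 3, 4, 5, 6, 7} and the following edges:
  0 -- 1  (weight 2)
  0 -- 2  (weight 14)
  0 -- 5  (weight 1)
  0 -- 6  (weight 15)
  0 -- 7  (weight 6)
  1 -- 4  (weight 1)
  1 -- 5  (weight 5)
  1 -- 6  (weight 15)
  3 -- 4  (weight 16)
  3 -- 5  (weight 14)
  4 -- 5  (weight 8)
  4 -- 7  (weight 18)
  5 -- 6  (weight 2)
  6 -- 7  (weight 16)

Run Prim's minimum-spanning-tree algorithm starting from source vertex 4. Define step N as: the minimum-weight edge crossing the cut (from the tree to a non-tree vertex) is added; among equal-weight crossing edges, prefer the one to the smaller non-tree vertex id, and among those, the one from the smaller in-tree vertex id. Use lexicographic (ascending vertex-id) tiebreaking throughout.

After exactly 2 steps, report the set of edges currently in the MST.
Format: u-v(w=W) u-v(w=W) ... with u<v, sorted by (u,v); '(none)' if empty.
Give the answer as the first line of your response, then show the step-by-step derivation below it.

0-1(w=2) 1-4(w=1)

step 1: add edge 1-4 (w=1); MST = {1-4(w=1)}
step 2: add edge 0-1 (w=2); MST = {0-1(w=2) 1-4(w=1)}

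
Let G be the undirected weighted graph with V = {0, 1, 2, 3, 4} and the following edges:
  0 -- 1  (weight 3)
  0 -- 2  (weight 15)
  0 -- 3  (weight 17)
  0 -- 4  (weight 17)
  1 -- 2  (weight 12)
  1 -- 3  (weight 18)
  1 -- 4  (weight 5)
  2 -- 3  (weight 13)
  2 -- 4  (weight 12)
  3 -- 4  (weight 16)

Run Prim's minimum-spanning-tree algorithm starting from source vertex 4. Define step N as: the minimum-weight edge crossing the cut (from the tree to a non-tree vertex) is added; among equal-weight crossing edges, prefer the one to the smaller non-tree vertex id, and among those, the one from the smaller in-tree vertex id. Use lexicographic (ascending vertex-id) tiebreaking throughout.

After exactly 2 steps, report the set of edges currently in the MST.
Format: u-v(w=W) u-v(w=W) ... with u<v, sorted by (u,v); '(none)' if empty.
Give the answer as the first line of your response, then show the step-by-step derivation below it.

0-1(w=3) 1-4(w=5)

step 1: add edge 1-4 (w=5); MST = {1-4(w=5)}
step 2: add edge 0-1 (w=3); MST = {0-1(w=3) 1-4(w=5)}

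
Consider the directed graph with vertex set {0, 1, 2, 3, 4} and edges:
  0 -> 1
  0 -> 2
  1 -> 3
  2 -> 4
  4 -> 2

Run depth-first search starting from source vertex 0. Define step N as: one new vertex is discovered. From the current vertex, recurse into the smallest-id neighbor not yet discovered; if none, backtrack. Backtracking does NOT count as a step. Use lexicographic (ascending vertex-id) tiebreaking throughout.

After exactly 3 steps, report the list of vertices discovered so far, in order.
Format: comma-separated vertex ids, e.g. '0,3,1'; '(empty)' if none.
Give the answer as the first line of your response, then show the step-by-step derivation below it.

0,1,3

step 1: discover 0; path=0; order=0
step 2: discover 1; path=0>1; order=0,1
step 3: discover 3; path=0>1>3; order=0,1,3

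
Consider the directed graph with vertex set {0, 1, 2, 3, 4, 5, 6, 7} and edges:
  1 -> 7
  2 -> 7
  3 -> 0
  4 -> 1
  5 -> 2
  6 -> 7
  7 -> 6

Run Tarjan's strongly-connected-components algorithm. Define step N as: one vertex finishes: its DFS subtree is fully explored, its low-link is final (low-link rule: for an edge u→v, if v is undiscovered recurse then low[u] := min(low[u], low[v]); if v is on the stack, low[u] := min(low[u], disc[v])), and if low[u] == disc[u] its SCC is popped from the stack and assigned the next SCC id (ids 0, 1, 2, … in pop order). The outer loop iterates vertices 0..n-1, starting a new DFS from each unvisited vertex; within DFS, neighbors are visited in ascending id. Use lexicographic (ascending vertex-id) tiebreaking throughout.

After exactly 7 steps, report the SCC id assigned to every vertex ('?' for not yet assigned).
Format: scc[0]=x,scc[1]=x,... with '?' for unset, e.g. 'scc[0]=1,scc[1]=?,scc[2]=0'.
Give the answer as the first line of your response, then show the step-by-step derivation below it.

scc[0]=0,scc[1]=2,scc[2]=3,scc[3]=4,scc[4]=5,scc[5]=?,scc[6]=1,scc[7]=1

step 1: low=(low[0]=0,low[1]=?,low[2]=?,low[3]=?,low[4]=?,low[5]=?,low[6]=?,low[7]=?); scc=(scc[0]=0,scc[1]=?,scc[2]=?,scc[3]=?,scc[4]=?,scc[5]=?,scc[6]=?,scc[7]=?)
step 2: low=(low[0]=0,low[1]=1,low[2]=?,low[3]=?,low[4]=?,low[5]=?,low[6]=2,low[7]=2); scc=(scc[0]=0,scc[1]=?,scc[2]=?,scc[3]=?,scc[4]=?,scc[5]=?,scc[6]=?,scc[7]=?)
step 3: low=(low[0]=0,low[1]=1,low[2]=?,low[3]=?,low[4]=?,low[5]=?,low[6]=2,low[7]=2); scc=(scc[0]=0,scc[1]=?,scc[2]=?,scc[3]=?,scc[4]=?,scc[5]=?,scc[6]=1,scc[7]=1)
step 4: low=(low[0]=0,low[1]=1,low[2]=?,low[3]=?,low[4]=?,low[5]=?,low[6]=2,low[7]=2); scc=(scc[0]=0,scc[1]=2,scc[2]=?,scc[3]=?,scc[4]=?,scc[5]=?,scc[6]=1,scc[7]=1)
step 5: low=(low[0]=0,low[1]=1,low[2]=4,low[3]=?,low[4]=?,low[5]=?,low[6]=2,low[7]=2); scc=(scc[0]=0,scc[1]=2,scc[2]=3,scc[3]=?,scc[4]=?,scc[5]=?,scc[6]=1,scc[7]=1)
step 6: low=(low[0]=0,low[1]=1,low[2]=4,low[3]=5,low[4]=?,low[5]=?,low[6]=2,low[7]=2); scc=(scc[0]=0,scc[1]=2,scc[2]=3,scc[3]=4,scc[4]=?,scc[5]=?,scc[6]=1,scc[7]=1)
step 7: low=(low[0]=0,low[1]=1,low[2]=4,low[3]=5,low[4]=6,low[5]=?,low[6]=2,low[7]=2); scc=(scc[0]=0,scc[1]=2,scc[2]=3,scc[3]=4,scc[4]=5,scc[5]=?,scc[6]=1,scc[7]=1)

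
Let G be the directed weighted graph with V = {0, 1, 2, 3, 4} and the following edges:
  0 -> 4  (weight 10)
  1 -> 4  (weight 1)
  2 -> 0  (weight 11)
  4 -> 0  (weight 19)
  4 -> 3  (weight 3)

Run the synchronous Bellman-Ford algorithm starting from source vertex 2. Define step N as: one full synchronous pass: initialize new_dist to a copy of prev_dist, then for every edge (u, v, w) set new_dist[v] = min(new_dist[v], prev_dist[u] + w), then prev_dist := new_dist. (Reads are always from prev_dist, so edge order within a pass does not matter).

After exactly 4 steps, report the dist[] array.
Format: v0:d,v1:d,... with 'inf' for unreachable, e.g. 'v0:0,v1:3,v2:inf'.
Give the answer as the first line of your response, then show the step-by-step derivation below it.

v0:11,v1:inf,v2:0,v3:24,v4:21

step 1: dist = v0:11,v1:inf,v2:0,v3:inf,v4:inf
step 2: dist = v0:11,v1:inf,v2:0,v3:inf,v4:21
step 3: dist = v0:11,v1:inf,v2:0,v3:24,v4:21
step 4: dist = v0:11,v1:inf,v2:0,v3:24,v4:21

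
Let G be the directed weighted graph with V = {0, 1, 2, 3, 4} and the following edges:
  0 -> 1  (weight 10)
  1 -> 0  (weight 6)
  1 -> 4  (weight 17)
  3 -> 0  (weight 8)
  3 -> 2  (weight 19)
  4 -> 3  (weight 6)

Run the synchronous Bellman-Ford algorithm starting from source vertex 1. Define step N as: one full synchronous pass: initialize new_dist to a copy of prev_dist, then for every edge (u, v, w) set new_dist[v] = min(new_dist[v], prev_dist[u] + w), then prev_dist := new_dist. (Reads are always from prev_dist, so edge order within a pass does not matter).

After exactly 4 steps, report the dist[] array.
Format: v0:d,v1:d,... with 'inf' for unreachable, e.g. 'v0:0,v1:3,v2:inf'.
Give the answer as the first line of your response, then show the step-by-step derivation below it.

v0:6,v1:0,v2:42,v3:23,v4:17

step 1: dist = v0:6,v1:0,v2:inf,v3:inf,v4:17
step 2: dist = v0:6,v1:0,v2:inf,v3:23,v4:17
step 3: dist = v0:6,v1:0,v2:42,v3:23,v4:17
step 4: dist = v0:6,v1:0,v2:42,v3:23,v4:17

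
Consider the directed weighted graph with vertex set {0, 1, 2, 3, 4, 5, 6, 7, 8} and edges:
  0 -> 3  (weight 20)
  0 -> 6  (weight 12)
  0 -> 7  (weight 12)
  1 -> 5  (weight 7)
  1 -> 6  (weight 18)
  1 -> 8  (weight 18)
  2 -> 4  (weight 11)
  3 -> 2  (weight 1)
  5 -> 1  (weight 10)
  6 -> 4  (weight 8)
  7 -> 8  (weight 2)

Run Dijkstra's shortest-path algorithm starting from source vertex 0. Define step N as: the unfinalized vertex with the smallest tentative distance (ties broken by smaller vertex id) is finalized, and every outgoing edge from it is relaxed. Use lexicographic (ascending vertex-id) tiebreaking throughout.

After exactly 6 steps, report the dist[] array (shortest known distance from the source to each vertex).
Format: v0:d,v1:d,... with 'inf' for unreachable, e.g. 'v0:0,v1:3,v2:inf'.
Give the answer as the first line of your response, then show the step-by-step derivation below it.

v0:0,v1:inf,v2:21,v3:20,v4:20,v5:inf,v6:12,v7:12,v8:14

step 1: dist = v0:0,v1:inf,v2:inf,v3:20,v4:inf,v5:inf,v6:12,v7:12,v8:inf
step 2: dist = v0:0,v1:inf,v2:inf,v3:20,v4:20,v5:inf,v6:12,v7:12,v8:inf
step 3: dist = v0:0,v1:inf,v2:inf,v3:20,v4:20,v5:inf,v6:12,v7:12,v8:14
step 4: dist = v0:0,v1:inf,v2:inf,v3:20,v4:20,v5:inf,v6:12,v7:12,v8:14
step 5: dist = v0:0,v1:inf,v2:21,v3:20,v4:20,v5:inf,v6:12,v7:12,v8:14
step 6: dist = v0:0,v1:inf,v2:21,v3:20,v4:20,v5:inf,v6:12,v7:12,v8:14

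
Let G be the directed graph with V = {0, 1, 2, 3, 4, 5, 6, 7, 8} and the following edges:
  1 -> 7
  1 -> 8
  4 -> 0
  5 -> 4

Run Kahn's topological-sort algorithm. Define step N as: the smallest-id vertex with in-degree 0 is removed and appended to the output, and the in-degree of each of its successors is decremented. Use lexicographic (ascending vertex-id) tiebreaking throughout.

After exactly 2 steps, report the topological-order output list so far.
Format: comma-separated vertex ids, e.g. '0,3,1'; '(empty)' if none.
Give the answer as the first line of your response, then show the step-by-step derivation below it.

1,2

step 1: output 1; order=[1]; indeg=(1,0,0,0,1,0,0,0,0)
step 2: output 2; order=[1,2]; indeg=(1,0,0,0,1,0,0,0,0)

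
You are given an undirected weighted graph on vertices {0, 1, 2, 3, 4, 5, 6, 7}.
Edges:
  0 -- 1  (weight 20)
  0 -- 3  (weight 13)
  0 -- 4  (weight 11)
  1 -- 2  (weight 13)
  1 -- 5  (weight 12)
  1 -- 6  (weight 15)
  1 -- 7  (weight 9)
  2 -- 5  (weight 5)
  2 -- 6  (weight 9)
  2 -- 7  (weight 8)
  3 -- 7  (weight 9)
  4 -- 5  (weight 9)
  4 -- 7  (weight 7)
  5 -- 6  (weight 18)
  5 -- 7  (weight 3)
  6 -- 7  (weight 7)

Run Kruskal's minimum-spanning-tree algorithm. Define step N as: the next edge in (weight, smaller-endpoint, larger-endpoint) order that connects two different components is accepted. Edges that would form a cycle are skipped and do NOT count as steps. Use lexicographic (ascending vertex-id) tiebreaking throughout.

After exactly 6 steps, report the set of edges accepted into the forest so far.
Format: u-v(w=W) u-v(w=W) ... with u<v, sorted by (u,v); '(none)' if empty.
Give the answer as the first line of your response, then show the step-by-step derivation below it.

1-7(w=9) 2-5(w=5) 3-7(w=9) 4-7(w=7) 5-7(w=3) 6-7(w=7)

step 1: add edge 5-7 (w=3); MST = {5-7(w=3)}
step 2: add edge 2-5 (w=5); MST = {2-5(w=5) 5-7(w=3)}
step 3: add edge 4-7 (w=7); MST = {2-5(w=5) 4-7(w=7) 5-7(w=3)}
step 4: add edge 6-7 (w=7); MST = {2-5(w=5) 4-7(w=7) 5-7(w=3) 6-7(w=7)}
step 5: add edge 1-7 (w=9); MST = {1-7(w=9) 2-5(w=5) 4-7(w=7) 5-7(w=3) 6-7(w=7)}
step 6: add edge 3-7 (w=9); MST = {1-7(w=9) 2-5(w=5) 3-7(w=9) 4-7(w=7) 5-7(w=3) 6-7(w=7)}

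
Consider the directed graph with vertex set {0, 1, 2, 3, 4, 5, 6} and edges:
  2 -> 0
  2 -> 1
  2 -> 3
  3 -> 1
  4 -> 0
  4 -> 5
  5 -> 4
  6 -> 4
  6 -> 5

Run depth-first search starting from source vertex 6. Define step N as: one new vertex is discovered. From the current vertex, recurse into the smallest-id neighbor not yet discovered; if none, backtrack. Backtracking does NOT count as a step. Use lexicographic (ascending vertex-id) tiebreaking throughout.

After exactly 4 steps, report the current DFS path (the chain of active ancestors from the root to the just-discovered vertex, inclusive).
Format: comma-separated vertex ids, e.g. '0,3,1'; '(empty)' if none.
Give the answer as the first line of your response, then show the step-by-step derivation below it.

6,4,5

step 1: discover 6; path=6; order=6
step 2: discover 4; path=6>4; order=6,4
step 3: discover 0; path=6>4>0; order=6,4,0
step 4: discover 5; path=6>4>5; order=6,4,0,5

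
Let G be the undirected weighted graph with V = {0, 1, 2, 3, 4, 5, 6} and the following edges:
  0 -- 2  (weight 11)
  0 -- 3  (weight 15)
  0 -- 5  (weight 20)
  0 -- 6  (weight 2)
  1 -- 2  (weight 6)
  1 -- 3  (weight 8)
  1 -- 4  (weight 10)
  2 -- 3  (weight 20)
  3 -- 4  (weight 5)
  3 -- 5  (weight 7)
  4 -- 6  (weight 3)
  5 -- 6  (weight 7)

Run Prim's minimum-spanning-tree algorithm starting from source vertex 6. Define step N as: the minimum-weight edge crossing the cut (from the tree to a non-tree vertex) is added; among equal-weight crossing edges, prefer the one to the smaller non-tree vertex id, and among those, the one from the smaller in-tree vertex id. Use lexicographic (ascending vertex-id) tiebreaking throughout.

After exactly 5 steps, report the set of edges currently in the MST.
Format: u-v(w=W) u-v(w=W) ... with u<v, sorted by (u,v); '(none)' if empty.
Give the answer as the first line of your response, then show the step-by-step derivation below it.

0-6(w=2) 1-3(w=8) 3-4(w=5) 3-5(w=7) 4-6(w=3)

step 1: add edge 0-6 (w=2); MST = {0-6(w=2)}
step 2: add edge 4-6 (w=3); MST = {0-6(w=2) 4-6(w=3)}
step 3: add edge 3-4 (w=5); MST = {0-6(w=2) 3-4(w=5) 4-6(w=3)}
step 4: add edge 3-5 (w=7); MST = {0-6(w=2) 3-4(w=5) 3-5(w=7) 4-6(w=3)}
step 5: add edge 1-3 (w=8); MST = {0-6(w=2) 1-3(w=8) 3-4(w=5) 3-5(w=7) 4-6(w=3)}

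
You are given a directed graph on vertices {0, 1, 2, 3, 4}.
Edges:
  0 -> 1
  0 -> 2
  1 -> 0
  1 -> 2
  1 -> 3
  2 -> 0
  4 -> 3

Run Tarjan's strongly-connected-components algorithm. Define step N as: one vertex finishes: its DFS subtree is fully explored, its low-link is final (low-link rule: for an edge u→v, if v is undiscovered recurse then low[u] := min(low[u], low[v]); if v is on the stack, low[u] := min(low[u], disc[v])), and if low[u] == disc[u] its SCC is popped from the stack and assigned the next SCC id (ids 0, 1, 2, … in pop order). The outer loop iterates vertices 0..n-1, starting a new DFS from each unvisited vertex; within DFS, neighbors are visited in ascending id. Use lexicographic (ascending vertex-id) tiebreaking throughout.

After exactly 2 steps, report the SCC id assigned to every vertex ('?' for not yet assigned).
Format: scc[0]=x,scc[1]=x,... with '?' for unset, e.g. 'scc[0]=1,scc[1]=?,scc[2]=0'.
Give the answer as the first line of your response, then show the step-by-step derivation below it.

scc[0]=?,scc[1]=?,scc[2]=?,scc[3]=0,scc[4]=?

step 1: low=(low[0]=0,low[1]=0,low[2]=0,low[3]=?,low[4]=?); scc=(scc[0]=?,scc[1]=?,scc[2]=?,scc[3]=?,scc[4]=?)
step 2: low=(low[0]=0,low[1]=0,low[2]=0,low[3]=3,low[4]=?); scc=(scc[0]=?,scc[1]=?,scc[2]=?,scc[3]=0,scc[4]=?)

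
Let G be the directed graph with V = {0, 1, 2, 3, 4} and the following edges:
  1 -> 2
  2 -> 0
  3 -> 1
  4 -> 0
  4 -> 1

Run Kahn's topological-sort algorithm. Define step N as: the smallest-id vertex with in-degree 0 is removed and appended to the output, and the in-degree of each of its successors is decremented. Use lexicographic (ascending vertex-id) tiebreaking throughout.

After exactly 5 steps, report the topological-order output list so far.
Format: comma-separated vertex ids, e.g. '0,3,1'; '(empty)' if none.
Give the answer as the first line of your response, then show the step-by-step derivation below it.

3,4,1,2,0

step 1: output 3; order=[3]; indeg=(2,1,1,0,0)
step 2: output 4; order=[3,4]; indeg=(1,0,1,0,0)
step 3: output 1; order=[3,4,1]; indeg=(1,0,0,0,0)
step 4: output 2; order=[3,4,1,2]; indeg=(0,0,0,0,0)
step 5: output 0; order=[3,4,1,2,0]; indeg=(0,0,0,0,0)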